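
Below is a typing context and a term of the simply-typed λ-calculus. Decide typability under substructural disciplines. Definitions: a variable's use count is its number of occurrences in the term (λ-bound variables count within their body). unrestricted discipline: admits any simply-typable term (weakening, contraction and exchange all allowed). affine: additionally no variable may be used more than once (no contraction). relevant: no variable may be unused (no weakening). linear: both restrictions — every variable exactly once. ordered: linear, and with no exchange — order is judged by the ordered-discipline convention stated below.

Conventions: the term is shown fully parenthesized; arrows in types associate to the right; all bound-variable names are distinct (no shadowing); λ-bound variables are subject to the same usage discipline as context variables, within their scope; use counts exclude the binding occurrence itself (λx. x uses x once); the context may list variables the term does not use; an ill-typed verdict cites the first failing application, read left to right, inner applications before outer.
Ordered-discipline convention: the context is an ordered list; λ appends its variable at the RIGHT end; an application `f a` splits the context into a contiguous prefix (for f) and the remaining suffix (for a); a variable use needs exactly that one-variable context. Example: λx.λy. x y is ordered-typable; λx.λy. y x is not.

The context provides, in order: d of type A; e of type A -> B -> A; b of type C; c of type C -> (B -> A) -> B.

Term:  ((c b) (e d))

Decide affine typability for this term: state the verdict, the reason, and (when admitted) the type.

yes — none of d, e, b, c used more than once; term : B
variable uses: d=1, e=1, b=1, c=1
use order (left to right): c, b, e, d
typing: ✓ — B
across the five disciplines: ordered ✗ | linear ✓ | affine ✓ | relevant ✓ | unrestricted ✓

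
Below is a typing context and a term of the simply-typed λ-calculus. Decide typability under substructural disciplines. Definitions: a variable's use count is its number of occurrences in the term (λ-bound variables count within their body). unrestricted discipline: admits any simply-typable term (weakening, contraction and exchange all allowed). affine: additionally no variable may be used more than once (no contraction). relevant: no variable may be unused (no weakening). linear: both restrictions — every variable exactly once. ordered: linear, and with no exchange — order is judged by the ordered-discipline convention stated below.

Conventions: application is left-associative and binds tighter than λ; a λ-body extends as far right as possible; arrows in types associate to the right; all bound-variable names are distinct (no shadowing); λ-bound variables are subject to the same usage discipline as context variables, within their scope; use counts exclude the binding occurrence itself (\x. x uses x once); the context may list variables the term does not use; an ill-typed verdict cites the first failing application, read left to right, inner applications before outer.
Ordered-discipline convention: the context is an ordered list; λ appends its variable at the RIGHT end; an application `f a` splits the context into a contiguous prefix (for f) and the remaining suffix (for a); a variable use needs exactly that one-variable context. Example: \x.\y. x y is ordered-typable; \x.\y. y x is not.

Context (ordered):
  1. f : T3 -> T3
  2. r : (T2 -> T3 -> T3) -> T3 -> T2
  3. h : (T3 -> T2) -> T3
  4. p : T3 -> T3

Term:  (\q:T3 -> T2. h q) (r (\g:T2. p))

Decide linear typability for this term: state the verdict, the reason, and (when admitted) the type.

no — f, g never used (weakening)
use counts: f=0, r=1, h=1, p=1, q (bound)=1, g (bound)=0
left-to-right use order: h, q, r, p
typing: ✓ — T3
across the five disciplines: ordered ✗, linear ✗, affine ✓, relevant ✗, unrestricted ✓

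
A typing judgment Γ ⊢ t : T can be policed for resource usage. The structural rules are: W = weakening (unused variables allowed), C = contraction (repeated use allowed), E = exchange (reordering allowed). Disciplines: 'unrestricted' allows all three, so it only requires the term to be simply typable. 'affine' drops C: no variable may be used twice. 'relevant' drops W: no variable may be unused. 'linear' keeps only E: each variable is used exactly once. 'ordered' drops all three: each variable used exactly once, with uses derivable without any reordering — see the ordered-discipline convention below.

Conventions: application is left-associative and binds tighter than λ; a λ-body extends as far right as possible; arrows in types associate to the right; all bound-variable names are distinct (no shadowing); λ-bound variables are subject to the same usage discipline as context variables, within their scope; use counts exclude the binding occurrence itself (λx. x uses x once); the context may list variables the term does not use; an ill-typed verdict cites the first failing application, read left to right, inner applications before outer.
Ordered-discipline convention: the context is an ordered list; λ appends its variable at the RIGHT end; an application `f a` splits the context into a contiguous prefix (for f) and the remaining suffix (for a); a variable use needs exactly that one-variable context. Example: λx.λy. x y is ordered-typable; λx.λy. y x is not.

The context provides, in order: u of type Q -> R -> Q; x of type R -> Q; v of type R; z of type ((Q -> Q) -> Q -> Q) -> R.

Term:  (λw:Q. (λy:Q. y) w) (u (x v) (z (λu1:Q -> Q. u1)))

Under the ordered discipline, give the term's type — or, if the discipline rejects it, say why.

term : Q
variable uses: u: 1; x: 1; v: 1; z: 1; w [bound]: 1; y [bound]: 1; u1 [bound]: 1
left-to-right use order: y, w, u, x, v, z, u1
typing: ✓ — Q
per-discipline verdicts: ordered ✓ | linear ✓ | affine ✓ | relevant ✓ | unrestricted ✓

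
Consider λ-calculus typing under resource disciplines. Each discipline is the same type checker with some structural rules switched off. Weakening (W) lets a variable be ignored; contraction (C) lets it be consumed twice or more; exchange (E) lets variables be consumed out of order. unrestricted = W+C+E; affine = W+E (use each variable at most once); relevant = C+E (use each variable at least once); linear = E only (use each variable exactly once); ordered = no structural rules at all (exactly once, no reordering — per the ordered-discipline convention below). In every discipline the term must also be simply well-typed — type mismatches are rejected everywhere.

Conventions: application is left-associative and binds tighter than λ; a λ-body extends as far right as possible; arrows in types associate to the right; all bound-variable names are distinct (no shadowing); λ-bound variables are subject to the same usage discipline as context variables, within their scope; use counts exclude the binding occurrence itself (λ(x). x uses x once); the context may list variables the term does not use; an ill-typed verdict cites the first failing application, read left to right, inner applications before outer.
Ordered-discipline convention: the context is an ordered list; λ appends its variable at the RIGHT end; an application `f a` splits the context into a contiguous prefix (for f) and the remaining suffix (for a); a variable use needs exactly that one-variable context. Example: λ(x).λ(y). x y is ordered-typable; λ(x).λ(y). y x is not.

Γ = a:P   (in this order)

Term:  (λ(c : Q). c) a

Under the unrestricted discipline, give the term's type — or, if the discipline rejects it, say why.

not well-typed under unrestricted — a type mismatch blocks all five
counts: a: 1, c (bound): 1
use order (left to right): c, a
typing: ill-typed: an argument P mismatches the expected Q
across the five disciplines: ordered ✗, linear ✗, affine ✗, relevant ✗, unrestricted ✗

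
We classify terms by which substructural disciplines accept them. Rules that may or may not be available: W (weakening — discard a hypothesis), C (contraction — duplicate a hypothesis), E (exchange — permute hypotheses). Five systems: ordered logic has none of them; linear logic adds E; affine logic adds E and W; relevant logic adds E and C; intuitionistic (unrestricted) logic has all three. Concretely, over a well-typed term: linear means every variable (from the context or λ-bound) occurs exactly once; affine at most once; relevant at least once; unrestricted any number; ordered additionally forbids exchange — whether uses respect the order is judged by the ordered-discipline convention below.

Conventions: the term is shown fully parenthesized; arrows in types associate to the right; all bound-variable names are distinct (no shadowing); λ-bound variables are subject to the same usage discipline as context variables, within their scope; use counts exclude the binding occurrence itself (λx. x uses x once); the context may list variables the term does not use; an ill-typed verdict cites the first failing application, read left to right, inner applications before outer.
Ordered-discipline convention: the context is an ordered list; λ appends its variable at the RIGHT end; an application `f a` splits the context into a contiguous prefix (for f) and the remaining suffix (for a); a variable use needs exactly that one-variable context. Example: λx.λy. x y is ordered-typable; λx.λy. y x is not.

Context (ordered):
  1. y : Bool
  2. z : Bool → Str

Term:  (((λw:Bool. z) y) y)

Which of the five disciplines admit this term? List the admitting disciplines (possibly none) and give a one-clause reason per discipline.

admitted in: unrestricted
counts: y: 2×, z: 1×, w [bound]: 0×
order of uses: z, y, y
typing: ✓ — Str
ordered ✗ (uses contraction: y ×2; needs weakening: w unused)
linear ✗ (uses contraction: y ×2; needs weakening: w unused)
affine ✗ (uses contraction: y ×2)
relevant ✗ (needs weakening: w unused)
unrestricted ✓ (simply typable at Str; W, C, E all held)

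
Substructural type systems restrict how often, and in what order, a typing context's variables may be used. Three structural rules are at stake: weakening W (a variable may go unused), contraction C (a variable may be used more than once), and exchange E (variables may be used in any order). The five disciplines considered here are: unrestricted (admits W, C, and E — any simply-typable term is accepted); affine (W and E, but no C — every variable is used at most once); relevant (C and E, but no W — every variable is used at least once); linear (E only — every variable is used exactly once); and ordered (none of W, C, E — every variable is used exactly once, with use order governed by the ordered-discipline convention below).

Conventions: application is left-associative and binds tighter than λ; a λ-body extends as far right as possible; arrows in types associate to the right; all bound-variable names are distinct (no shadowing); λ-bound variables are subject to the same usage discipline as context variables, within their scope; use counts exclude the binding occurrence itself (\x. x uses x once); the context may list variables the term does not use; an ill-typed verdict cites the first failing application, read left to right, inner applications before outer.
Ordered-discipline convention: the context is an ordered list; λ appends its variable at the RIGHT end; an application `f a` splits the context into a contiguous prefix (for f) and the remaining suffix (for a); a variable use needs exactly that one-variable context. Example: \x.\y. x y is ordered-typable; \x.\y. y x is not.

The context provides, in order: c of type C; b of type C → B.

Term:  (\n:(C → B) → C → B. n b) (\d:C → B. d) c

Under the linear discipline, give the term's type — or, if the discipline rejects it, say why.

term : B
usage: c=1, b=1, n [bound]=1, d [bound]=1
order of uses: n, b, d, c
typing: ✓ — B
summary: ordered ✗ · linear ✓ · affine ✓ · relevant ✓ · unrestricted ✓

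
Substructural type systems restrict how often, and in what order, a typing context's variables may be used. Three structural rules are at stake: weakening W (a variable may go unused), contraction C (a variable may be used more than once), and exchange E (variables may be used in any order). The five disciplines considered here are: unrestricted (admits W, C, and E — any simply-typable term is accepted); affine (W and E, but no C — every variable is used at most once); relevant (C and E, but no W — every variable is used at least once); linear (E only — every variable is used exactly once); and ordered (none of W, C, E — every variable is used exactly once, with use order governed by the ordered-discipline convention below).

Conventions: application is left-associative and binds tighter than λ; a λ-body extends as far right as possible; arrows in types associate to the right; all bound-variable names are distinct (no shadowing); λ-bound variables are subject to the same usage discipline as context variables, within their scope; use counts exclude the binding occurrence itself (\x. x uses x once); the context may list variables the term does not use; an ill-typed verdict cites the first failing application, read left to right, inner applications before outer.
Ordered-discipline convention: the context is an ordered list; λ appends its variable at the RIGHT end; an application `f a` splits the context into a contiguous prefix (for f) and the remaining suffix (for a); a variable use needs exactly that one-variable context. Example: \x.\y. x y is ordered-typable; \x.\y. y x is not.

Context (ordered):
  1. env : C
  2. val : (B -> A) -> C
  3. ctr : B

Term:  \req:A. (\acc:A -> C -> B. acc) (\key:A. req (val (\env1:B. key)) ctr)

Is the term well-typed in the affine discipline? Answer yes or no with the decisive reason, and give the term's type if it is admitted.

no — not simply typable
counts: env: 0, val: 1, ctr: 1, req (λ-bound): 1, acc (λ-bound): 1, key (λ-bound): 1, env1 (λ-bound): 0
use order (left to right): acc, req, val, key, ctr
typing: ill-typed: applying a non-function (A)
per-discipline verdicts: ordered ✗ | linear ✗ | affine ✗ | relevant ✗ | unrestricted ✗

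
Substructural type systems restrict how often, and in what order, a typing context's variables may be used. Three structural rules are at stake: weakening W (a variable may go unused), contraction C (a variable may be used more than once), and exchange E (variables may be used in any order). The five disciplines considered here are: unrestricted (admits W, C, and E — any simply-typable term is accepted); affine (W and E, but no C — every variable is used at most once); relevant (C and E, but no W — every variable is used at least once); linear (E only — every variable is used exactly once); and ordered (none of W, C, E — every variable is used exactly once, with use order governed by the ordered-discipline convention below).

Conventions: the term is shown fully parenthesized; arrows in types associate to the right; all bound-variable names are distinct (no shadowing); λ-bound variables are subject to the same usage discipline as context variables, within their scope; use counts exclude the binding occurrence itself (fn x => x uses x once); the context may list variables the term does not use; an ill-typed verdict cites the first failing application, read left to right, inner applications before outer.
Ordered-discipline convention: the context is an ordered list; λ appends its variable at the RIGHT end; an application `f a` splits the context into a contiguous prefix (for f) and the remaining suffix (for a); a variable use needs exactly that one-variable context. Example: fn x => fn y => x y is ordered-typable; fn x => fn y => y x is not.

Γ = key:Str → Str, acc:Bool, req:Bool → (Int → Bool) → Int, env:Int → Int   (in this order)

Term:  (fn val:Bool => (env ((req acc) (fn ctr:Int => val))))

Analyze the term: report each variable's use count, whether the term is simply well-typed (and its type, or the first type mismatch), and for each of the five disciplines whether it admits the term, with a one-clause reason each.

use counts: key ×0, acc ×1, req ×1, env ×1, val [bound] ×1, ctr [bound] ×0
use order (left to right): env, req, acc, val
typing: the term checks, with type Bool → Int
ordered: ✗ — unused: key, ctr — weakening required
linear: ✗ — unused: key, ctr — weakening required
affine: ✓ — no duplicate uses among key, acc, req, env, val, ctr
relevant: ✗ — unused: key, ctr — weakening required
unrestricted: ✓ — typability at Bool → Int is all that's needed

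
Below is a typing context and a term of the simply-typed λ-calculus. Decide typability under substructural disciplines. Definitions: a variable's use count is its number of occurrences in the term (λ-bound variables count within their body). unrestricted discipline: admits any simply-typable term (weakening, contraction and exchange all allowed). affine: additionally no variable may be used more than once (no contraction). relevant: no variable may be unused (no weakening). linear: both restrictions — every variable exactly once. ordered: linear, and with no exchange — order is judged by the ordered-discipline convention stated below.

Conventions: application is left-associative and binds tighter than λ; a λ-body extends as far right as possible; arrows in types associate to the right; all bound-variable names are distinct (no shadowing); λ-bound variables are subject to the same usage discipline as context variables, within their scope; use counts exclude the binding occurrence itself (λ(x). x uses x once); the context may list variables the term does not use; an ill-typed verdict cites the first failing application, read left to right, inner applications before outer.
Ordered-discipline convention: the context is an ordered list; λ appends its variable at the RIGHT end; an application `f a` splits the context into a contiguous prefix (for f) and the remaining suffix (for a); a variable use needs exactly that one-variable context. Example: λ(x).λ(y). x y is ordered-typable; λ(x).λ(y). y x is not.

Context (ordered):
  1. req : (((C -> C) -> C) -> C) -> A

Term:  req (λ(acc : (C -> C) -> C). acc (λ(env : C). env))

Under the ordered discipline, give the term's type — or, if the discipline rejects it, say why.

term : A
counts: req: 1, acc (λ-bound): 1, env (λ-bound): 1
left-to-right use order: req, acc, env
typing: the term checks, with type A
across the five disciplines: ordered ✓, linear ✓, affine ✓, relevant ✓, unrestricted ✓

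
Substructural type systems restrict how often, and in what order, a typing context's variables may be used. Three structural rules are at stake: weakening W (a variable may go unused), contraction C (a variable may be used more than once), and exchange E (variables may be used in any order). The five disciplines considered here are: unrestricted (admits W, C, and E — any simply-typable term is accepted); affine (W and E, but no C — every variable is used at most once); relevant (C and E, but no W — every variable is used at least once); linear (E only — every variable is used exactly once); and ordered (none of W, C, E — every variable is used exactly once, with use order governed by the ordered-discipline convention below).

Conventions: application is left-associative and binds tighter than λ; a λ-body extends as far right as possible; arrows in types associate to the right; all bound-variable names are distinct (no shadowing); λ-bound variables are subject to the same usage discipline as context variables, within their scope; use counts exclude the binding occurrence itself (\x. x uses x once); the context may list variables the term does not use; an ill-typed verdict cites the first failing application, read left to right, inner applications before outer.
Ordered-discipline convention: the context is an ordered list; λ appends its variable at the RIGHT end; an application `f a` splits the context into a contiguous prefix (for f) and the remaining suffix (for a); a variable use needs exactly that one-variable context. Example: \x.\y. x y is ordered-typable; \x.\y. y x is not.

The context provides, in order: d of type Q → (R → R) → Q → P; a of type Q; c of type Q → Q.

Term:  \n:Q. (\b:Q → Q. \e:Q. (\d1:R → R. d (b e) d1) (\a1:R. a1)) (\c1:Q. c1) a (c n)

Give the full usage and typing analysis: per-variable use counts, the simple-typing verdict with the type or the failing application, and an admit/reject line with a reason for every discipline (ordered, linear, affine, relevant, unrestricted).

variable uses: d: 1×; a: 1×; c: 1×; n [bound]: 1×; b [bound]: 1×; e [bound]: 1×; d1 [bound]: 1×; a1 [bound]: 1×; c1 [bound]: 1×
uses in reading order: d, b, e, d1, a1, c1, a, c, n
typing: well-typed at Q → P
ordered: ✓ — d, a, c, n, b, e, d1, a1, c1 once each; derivable with no W/C/E
linear: ✓ — d, a, c, n, b, e, d1, a1, c1: one use apiece
affine: ✓ — at most one use each (d, a, c, n, b, e, d1, a1, c1)
relevant: ✓ — at least one use each (d, a, c, n, b, e, d1, a1, c1)
unrestricted: ✓ — typability at Q → P is all that's needed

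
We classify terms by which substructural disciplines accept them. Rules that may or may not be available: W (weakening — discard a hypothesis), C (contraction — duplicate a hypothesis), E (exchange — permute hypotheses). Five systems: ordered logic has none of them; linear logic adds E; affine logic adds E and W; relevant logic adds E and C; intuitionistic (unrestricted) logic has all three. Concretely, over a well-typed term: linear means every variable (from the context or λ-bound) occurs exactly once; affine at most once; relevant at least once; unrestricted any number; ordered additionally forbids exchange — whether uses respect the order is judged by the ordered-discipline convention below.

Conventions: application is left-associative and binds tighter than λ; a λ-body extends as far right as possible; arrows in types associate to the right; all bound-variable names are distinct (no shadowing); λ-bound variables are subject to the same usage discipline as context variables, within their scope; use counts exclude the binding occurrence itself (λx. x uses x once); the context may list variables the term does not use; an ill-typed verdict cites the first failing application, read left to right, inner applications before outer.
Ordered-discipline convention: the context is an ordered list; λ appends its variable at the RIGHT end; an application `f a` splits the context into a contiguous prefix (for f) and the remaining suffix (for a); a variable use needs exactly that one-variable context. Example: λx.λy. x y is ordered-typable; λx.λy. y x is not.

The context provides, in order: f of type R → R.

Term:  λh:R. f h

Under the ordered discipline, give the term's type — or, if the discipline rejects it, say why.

term : R → R
use counts: f: 1×; h [bound]: 1×
use order (left to right): f, h
typing: ✓ — R → R
per-discipline verdicts: ordered ✓ · linear ✓ · affine ✓ · relevant ✓ · unrestricted ✓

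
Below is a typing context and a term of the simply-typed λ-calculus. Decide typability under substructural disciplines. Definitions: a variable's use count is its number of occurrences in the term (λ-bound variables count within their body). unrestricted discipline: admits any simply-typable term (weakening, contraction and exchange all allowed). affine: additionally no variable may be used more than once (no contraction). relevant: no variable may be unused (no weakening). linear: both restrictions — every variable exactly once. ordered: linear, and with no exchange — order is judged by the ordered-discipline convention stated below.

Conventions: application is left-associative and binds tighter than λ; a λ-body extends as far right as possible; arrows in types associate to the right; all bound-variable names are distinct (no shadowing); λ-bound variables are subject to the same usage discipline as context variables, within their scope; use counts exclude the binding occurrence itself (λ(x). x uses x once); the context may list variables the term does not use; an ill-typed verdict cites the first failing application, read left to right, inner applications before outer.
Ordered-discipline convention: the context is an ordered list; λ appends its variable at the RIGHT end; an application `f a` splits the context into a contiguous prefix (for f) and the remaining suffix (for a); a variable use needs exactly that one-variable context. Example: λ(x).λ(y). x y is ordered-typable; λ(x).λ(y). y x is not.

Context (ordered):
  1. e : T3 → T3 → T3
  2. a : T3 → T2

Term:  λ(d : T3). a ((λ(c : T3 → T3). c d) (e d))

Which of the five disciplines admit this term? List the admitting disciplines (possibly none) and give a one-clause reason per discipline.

accepted by: relevant, unrestricted
variable uses: e ×1, a ×1, d [bound] ×2, c [bound] ×1
left-to-right use order: a, c, d, e, d
typing: well-typed at T3 → T2
ordered ✗ (repeated use of d ×2)
linear ✗ (repeated use of d ×2)
affine ✗ (repeated use of d ×2)
relevant ✓ (at least one use each (e, a, d, c))
unrestricted ✓ (type-checks (T3 → T2) and nothing is barred)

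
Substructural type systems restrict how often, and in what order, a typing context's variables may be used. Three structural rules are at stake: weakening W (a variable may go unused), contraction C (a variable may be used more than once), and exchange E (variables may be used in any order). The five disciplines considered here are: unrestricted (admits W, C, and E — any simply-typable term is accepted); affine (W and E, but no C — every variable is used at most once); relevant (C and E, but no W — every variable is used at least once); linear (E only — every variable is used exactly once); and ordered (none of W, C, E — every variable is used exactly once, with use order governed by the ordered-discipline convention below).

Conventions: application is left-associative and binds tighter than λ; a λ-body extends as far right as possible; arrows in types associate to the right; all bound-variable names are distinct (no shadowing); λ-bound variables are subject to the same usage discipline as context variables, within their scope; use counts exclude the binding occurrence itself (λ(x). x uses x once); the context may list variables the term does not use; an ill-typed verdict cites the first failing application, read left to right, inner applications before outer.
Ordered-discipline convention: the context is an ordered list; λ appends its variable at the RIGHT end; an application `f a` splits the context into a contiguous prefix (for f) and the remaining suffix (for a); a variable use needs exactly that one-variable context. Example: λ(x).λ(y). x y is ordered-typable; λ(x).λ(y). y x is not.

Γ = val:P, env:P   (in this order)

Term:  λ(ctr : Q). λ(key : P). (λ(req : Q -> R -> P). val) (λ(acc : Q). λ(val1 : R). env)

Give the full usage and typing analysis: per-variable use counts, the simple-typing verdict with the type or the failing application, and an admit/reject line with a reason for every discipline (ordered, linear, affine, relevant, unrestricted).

use counts: val: 1; env: 1; ctr [bound]: 0; key [bound]: 0; req [bound]: 0; acc [bound]: 0; val1 [bound]: 0
use order (left to right): val, env
typing: well-typed — term : Q -> P -> P
ordered: ✗, ctr, key, req, acc, val1 never used (weakening)
linear: ✗, ctr, key, req, acc, val1 never used (weakening)
affine: ✓, none of val, env, ctr, key, req, acc, val1 used more than once
relevant: ✗, ctr, key, req, acc, val1 never used (weakening)
unrestricted: ✓, type-checks (Q -> P -> P) and nothing is barred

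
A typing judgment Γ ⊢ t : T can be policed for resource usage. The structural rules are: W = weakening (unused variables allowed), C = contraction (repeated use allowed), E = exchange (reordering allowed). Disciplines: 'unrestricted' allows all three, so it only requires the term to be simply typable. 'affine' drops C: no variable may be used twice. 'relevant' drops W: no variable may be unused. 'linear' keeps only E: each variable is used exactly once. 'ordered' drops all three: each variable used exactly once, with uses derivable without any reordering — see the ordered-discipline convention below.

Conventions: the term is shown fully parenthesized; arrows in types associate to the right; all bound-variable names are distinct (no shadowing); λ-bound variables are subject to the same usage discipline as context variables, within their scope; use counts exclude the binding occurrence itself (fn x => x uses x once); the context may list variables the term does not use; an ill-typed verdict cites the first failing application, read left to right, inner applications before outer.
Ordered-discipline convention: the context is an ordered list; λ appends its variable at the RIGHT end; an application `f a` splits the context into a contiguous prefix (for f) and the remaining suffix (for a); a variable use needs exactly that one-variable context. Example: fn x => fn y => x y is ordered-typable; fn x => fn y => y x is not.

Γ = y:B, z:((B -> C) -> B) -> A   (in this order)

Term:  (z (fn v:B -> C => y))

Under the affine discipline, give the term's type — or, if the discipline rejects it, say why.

term : A
use counts: y ×1; z ×1; v (bound) ×0
order of uses: z, y
typing: ✓ — A
all disciplines: ordered ✗, linear ✗, affine ✓, relevant ✗, unrestricted ✓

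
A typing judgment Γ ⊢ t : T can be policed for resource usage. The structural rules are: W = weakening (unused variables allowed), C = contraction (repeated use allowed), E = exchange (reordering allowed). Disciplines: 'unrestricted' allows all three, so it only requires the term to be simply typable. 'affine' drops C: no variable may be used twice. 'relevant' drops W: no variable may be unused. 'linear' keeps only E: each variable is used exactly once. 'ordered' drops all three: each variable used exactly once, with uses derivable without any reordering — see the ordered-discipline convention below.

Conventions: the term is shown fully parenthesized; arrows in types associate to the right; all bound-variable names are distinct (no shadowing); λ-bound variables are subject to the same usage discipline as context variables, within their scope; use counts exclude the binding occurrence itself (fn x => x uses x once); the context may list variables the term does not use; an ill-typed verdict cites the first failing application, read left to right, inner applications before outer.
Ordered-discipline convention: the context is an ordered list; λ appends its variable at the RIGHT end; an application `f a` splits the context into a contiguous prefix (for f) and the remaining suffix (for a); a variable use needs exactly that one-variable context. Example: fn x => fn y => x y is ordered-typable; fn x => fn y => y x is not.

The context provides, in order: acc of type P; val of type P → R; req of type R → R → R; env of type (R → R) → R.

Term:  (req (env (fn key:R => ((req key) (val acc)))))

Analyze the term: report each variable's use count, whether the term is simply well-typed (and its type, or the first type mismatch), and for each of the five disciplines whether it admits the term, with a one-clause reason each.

use counts: acc: 1, val: 1, req: 2, env: 1, key (bound): 1
use order (left to right): req, env, req, key, val, acc
typing: the term checks, with type R → R
ordered ✗ (req ×2 used more than once (contraction))
linear ✗ (req ×2 used more than once (contraction))
affine ✗ (req ×2 used more than once (contraction))
relevant ✓ (every one of acc, val, req, env, key appears)
unrestricted ✓ (typability at R → R is all that's needed)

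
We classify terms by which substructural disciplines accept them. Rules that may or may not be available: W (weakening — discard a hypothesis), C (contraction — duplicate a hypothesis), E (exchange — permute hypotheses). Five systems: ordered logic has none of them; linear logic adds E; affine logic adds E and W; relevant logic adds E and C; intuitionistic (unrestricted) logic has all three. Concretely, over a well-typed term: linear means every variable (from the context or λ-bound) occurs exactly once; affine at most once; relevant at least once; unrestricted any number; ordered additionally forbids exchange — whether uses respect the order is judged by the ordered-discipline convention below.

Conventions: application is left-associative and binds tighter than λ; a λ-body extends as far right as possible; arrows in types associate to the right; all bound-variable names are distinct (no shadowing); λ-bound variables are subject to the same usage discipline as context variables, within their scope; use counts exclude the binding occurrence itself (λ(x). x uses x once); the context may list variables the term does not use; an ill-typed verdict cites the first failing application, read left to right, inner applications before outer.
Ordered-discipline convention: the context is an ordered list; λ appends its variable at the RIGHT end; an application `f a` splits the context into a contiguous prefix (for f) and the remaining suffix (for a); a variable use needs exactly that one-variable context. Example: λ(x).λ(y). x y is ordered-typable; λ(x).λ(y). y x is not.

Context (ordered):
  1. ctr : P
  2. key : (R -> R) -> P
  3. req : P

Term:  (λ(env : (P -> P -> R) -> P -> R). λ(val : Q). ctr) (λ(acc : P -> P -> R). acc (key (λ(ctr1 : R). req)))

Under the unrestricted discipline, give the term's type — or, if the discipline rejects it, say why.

not well-typed under unrestricted — a type mismatch blocks all five
variable uses: ctr ×1, key ×1, req ×1, env [bound] ×0, val [bound] ×0, acc [bound] ×1, ctr1 [bound] ×0
order of uses: ctr, acc, key, req
typing: ill-typed: argument of type R -> P where R -> R is required
per-discipline verdicts: ordered ✗, linear ✗, affine ✗, relevant ✗, unrestricted ✗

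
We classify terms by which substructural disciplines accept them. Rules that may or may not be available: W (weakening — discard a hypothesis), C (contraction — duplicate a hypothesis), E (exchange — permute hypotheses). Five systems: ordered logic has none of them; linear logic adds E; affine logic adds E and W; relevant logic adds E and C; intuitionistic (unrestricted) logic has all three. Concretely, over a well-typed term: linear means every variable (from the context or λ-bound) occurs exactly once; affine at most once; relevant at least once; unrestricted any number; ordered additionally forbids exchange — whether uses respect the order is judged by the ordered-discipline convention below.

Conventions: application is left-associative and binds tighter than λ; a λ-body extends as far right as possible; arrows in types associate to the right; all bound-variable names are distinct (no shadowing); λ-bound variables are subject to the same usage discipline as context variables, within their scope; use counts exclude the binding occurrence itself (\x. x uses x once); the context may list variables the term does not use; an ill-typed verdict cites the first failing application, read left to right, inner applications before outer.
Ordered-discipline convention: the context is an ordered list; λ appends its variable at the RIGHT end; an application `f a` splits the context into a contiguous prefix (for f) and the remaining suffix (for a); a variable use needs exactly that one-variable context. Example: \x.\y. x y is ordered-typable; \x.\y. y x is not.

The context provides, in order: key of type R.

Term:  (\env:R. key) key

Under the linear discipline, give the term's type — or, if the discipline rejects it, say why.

not well-typed under linear — needs contraction — key ×2; env never used (weakening)
counts: key=2, env [bound]=0
left-to-right use order: key, key
typing: the term checks, with type R
across the five disciplines: ordered ✗; linear ✗; affine ✗; relevant ✗; unrestricted ✓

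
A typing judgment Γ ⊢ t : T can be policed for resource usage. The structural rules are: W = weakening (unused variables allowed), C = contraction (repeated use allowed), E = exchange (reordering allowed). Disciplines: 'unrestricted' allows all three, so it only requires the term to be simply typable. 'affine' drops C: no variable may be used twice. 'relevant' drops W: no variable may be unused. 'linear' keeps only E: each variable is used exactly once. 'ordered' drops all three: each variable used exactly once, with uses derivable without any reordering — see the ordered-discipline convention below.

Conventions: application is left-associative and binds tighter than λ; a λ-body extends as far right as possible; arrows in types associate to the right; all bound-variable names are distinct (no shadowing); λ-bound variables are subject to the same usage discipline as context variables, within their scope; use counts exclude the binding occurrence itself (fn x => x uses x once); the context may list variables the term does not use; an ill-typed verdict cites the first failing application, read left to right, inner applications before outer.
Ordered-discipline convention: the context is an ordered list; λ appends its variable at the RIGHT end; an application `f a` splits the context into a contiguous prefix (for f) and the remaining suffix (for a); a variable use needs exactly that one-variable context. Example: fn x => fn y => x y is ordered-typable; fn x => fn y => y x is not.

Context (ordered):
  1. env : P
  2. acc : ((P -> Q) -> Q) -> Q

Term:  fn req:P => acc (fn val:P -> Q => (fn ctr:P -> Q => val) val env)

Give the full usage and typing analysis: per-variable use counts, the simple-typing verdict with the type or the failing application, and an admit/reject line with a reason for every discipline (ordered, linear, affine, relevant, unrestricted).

counts: env: 1, acc: 1, req (λ-bound): 0, val (λ-bound): 2, ctr (λ-bound): 0
use order (left to right): acc, val, val, env
typing: well-typed at P -> Q
ordered: ✗, uses contraction: val ×2; needs weakening: req, ctr unused
linear: ✗, uses contraction: val ×2; needs weakening: req, ctr unused
affine: ✗, uses contraction: val ×2
relevant: ✗, needs weakening: req, ctr unused
unrestricted: ✓, well-typed at P -> Q; no restrictions here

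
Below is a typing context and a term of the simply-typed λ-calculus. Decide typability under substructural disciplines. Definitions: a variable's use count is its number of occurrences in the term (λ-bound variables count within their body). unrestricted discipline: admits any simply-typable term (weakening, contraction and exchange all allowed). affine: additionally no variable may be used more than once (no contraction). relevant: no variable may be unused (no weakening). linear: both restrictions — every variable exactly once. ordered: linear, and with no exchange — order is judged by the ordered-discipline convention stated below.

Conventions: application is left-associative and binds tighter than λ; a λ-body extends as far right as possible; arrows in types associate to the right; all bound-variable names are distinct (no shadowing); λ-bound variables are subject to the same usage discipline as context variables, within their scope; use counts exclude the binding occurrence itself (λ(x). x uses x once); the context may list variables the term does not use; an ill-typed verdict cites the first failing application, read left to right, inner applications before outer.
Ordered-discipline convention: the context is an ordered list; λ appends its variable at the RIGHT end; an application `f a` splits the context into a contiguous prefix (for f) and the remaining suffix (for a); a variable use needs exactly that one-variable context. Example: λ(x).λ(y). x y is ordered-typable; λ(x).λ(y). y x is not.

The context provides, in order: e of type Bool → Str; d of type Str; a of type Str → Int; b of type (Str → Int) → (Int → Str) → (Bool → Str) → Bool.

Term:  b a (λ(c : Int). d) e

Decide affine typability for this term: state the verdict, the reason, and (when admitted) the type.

yes — none of e, d, a, b, c used more than once; term : Bool
variable uses: e ×1, d ×1, a ×1, b ×1, c (bound) ×0
use order (left to right): b, a, d, e
typing: the term checks, with type Bool
per-discipline verdicts: ordered ✗ · linear ✗ · affine ✓ · relevant ✗ · unrestricted ✓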